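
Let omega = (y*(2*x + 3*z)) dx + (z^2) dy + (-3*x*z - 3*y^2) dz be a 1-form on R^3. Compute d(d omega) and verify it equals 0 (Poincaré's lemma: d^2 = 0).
d(d omega) = 0

Step 1: d omega = sum_{i<j} (∂f_j/∂x_i - ∂f_i/∂x_j) dx_i ∧ dx_j:
  coeff of dx ∧ dy: -2*x - 3*z
  coeff of dx ∧ dz: -3*y - 3*z
  coeff of dy ∧ dz: -6*y - 2*z
Step 2: Apply d again to each 2-form coefficient. The only possible 3-form in R^3 is dx ∧ dy ∧ dz, with coefficient
  ∂(coeff of dy∧dz)/∂x - ∂(coeff of dx∧dz)/∂y + ∂(coeff of dx∧dy)/∂z
  = ∂/∂x (-6*y - 2*z) - ∂/∂y (-3*y - 3*z) + ∂/∂z (-2*x - 3*z).
Each of these terms simplifies to sums of mixed partials that cancel in pairs. The result is 0 (by equality of mixed partials for smooth functions — Schwarz / Clairaut).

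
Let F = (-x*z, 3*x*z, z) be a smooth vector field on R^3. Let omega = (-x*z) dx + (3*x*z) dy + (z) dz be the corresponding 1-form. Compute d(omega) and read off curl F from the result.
d(omega) = (-3*x) dy ∧ dz + (-x) dz ∧ dx + (3*z) dx ∧ dy; curl F = (-3*x, -x, 3*z)

d omega = sum_{i<j} (∂f_j/∂x_i - ∂f_i/∂x_j) dx_i ∧ dx_j. Under the identification (dy ∧ dz, dz ∧ dx, dx ∧ dy) ↔ (e_x, e_y, e_z), the coefficients are exactly the components of curl F. Compute:
  ∂R/∂y - ∂Q/∂z = (0) - (3*x) = -3*x
  ∂P/∂z - ∂R/∂x = (-x) - (0) = -x
  ∂Q/∂x - ∂P/∂y = (3*z) - (0) = 3*z.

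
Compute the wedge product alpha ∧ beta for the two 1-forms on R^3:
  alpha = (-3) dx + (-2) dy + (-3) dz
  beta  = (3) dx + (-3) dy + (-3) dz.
alpha ∧ beta = (15) dx ∧ dy + (18) dx ∧ dz + (-3) dy ∧ dz

Distribute the wedge, using dx_i ∧ dx_j = -dx_j ∧ dx_i and dx_i ∧ dx_i = 0. For each pair (i, j) with i < j, the coefficient of dx_i ∧ dx_j in alpha ∧ beta is (alpha_i * beta_j - alpha_j * beta_i). Collecting: alpha ∧ beta = (15) dx ∧ dy + (18) dx ∧ dz + (-3) dy ∧ dz.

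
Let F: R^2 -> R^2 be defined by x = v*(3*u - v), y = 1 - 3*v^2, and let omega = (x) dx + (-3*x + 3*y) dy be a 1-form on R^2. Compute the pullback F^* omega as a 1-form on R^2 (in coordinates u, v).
F^* omega = (3*v^2*(3*u - v)) du + (v*(9*u^2 + 45*u*v + 38*v^2 - 18)) dv

Using F^*(f dg) = (f ∘ F) d(g ∘ F), substitute each coordinate x_i by F_i(u, v) in f_i, and replace dx_i by d F_i = (∂F_i/∂u) du + (∂F_i/∂v) dv.
  For the x component: f_1(F) = v*(3*u - v); d F_1 = (3*v) du + (3*u - 2*v) dv
  For the y component: f_2(F) = -9*u*v - 6*v^2 + 3; d F_2 = (0) du + (-6*v) dv
Combining and collecting du, dv coefficients:
  coeff of du: 3*v^2*(3*u - v)
  coeff of dv: v*(9*u^2 + 45*u*v + 38*v^2 - 18)
F^* omega = (3*v^2*(3*u - v)) du + (v*(9*u^2 + 45*u*v + 38*v^2 - 18)) dv.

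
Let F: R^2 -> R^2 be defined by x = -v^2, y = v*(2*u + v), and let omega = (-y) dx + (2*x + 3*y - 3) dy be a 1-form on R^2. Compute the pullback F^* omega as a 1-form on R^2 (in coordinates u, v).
F^* omega = (2*v*(6*u*v + v^2 - 3)) du + (12*u^2*v + 18*u*v^2 - 6*u + 4*v^3 - 6*v) dv

Using F^*(f dg) = (f ∘ F) d(g ∘ F), substitute each coordinate x_i by F_i(u, v) in f_i, and replace dx_i by d F_i = (∂F_i/∂u) du + (∂F_i/∂v) dv.
  For the x component: f_1(F) = v*(-2*u - v); d F_1 = (0) du + (-2*v) dv
  For the y component: f_2(F) = 6*u*v + v^2 - 3; d F_2 = (2*v) du + (2*u + 2*v) dv
Combining and collecting du, dv coefficients:
  coeff of du: 2*v*(6*u*v + v^2 - 3)
  coeff of dv: 12*u^2*v + 18*u*v^2 - 6*u + 4*v^3 - 6*v
F^* omega = (2*v*(6*u*v + v^2 - 3)) du + (12*u^2*v + 18*u*v^2 - 6*u + 4*v^3 - 6*v) dv.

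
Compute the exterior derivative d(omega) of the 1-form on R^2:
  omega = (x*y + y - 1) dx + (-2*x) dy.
d(omega) = (-x - 3) dx ∧ dy

For a 1-form omega = sum_i f_i dx_i, the exterior derivative is
  d(omega) = sum_{i < j} (∂f_j/∂x_i - ∂f_i/∂x_j) dx_i ∧ dx_j.
  coefficient of dx ∧ dy: ∂f_2/∂x - ∂f_1/∂y = ∂(-2*x)/∂x - ∂(x*y + y - 1)/∂y = -x - 3
Assembling: d(omega) = (-x - 3) dx ∧ dy.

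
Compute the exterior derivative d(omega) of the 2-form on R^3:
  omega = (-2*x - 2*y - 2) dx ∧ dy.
d(omega) = 0

For a 2-form omega = sum_{i<j} g_{ij} dx_i ∧ dx_j, the exterior derivative is
  d(omega) = sum_{i<j} d(g_{ij}) ∧ dx_i ∧ dx_j = sum_{i<j, k} (∂g_{ij}/∂x_k) dx_k ∧ dx_i ∧ dx_j.
Expand each term, using dx_k ∧ dx_i ∧ dx_j = sgn(permutation) dx_{(a)} ∧ dx_{(b)} ∧ dx_{(c)} with (a < b < c) sorted:

Collecting like 3-forms: d(omega) = 0.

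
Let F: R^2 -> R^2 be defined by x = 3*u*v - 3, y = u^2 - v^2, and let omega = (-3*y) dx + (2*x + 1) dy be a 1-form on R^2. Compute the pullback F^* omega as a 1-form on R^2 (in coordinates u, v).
F^* omega = (3*u^2*v - 10*u + 9*v^3) du + (-9*u^3 - 3*u*v^2 + 10*v) dv

Using F^*(f dg) = (f ∘ F) d(g ∘ F), substitute each coordinate x_i by F_i(u, v) in f_i, and replace dx_i by d F_i = (∂F_i/∂u) du + (∂F_i/∂v) dv.
  For the x component: f_1(F) = -3*u^2 + 3*v^2; d F_1 = (3*v) du + (3*u) dv
  For the y component: f_2(F) = 6*u*v - 5; d F_2 = (2*u) du + (-2*v) dv
Combining and collecting du, dv coefficients:
  coeff of du: 3*u^2*v - 10*u + 9*v^3
  coeff of dv: -9*u^3 - 3*u*v^2 + 10*v
F^* omega = (3*u^2*v - 10*u + 9*v^3) du + (-9*u^3 - 3*u*v^2 + 10*v) dv.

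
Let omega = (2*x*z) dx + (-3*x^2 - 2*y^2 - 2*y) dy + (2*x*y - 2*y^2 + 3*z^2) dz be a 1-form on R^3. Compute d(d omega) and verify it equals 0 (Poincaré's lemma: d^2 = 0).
d(d omega) = 0

Step 1: d omega = sum_{i<j} (∂f_j/∂x_i - ∂f_i/∂x_j) dx_i ∧ dx_j:
  coeff of dx ∧ dy: -6*x
  coeff of dx ∧ dz: -2*x + 2*y
  coeff of dy ∧ dz: 2*x - 4*y
Step 2: Apply d again to each 2-form coefficient. The only possible 3-form in R^3 is dx ∧ dy ∧ dz, with coefficient
  ∂(coeff of dy∧dz)/∂x - ∂(coeff of dx∧dz)/∂y + ∂(coeff of dx∧dy)/∂z
  = ∂/∂x (2*x - 4*y) - ∂/∂y (-2*x + 2*y) + ∂/∂z (-6*x).
Each of these terms simplifies to sums of mixed partials that cancel in pairs. The result is 0 (by equality of mixed partials for smooth functions — Schwarz / Clairaut).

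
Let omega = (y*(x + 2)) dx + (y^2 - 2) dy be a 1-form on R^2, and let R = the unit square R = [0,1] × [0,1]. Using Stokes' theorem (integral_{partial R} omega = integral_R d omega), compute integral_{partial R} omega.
integral_(partial R) omega = -5/2

Stokes: integral_partial_R omega = integral_R d omega with d omega = (∂Q/∂x - ∂P/∂y) dx ∧ dy.
  ∂Q/∂x = 0
  ∂P/∂y = x + 2
  integrand = ∂Q/∂x - ∂P/∂y = -x - 2.
Integrating over R: integral_0^1 integral_0^1 (-x - 2) dx dy = -5/2.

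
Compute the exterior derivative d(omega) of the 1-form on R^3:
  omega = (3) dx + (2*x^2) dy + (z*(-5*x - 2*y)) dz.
d(omega) = (4*x) dx ∧ dy + (-5*z) dx ∧ dz + (-2*z) dy ∧ dz

For a 1-form omega = sum_i f_i dx_i, the exterior derivative is
  d(omega) = sum_{i < j} (∂f_j/∂x_i - ∂f_i/∂x_j) dx_i ∧ dx_j.
  coefficient of dx ∧ dy: ∂f_2/∂x - ∂f_1/∂y = ∂(2*x^2)/∂x - ∂(3)/∂y = 4*x
  coefficient of dx ∧ dz: ∂f_3/∂x - ∂f_1/∂z = ∂(z*(-5*x - 2*y))/∂x - ∂(3)/∂z = -5*z
  coefficient of dy ∧ dz: ∂f_3/∂y - ∂f_2/∂z = ∂(z*(-5*x - 2*y))/∂y - ∂(2*x^2)/∂z = -2*z
Assembling: d(omega) = (4*x) dx ∧ dy + (-5*z) dx ∧ dz + (-2*z) dy ∧ dz.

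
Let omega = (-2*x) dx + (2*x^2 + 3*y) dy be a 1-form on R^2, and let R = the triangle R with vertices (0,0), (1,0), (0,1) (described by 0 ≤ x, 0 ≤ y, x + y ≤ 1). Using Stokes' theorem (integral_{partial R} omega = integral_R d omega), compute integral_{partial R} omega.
integral_(partial R) omega = 2/3

Stokes: integral_partial_R omega = integral_R d omega with d omega = (∂Q/∂x - ∂P/∂y) dx ∧ dy.
  ∂Q/∂x = 4*x
  ∂P/∂y = 0
  integrand = ∂Q/∂x - ∂P/∂y = 4*x.
Integrating over R: integral_0^1 integral_0^{1-x} (4*x) dy dx = 2/3.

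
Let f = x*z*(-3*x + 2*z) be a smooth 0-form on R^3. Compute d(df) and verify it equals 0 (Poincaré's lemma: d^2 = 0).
d(df) = 0

Step 1: df = sum_i (∂f/∂x_i) dx_i = (2*z*(-3*x + z)) dx + (0) dy + (x*(-3*x + 4*z)) dz.
Step 2: Apply d again. Using the 1-form formula, the coefficient of dx ∧ dy in d(df) is ∂^2 f/∂x ∂y - ∂^2 f/∂y ∂x = (0) - (0) = 0 (equality of mixed partials for smooth f).
Similarly for dx ∧ dz and dy ∧ dz — all coefficients vanish. So d(df) = 0.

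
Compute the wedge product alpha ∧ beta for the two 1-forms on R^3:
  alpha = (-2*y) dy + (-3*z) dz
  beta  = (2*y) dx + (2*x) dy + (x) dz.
alpha ∧ beta = (4*y^2) dx ∧ dy + (2*x*(-y + 3*z)) dy ∧ dz + (6*y*z) dx ∧ dz

Distribute the wedge, using dx_i ∧ dx_j = -dx_j ∧ dx_i and dx_i ∧ dx_i = 0. For each pair (i, j) with i < j, the coefficient of dx_i ∧ dx_j in alpha ∧ beta is (alpha_i * beta_j - alpha_j * beta_i). Collecting: alpha ∧ beta = (4*y^2) dx ∧ dy + (2*x*(-y + 3*z)) dy ∧ dz + (6*y*z) dx ∧ dz.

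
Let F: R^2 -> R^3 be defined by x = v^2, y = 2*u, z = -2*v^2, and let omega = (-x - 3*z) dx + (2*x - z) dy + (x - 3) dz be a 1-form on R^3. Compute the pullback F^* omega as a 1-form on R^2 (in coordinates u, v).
F^* omega = (8*v^2) du + (6*v*(v^2 + 2)) dv

Using F^*(f dg) = (f ∘ F) d(g ∘ F), substitute each coordinate x_i by F_i(u, v) in f_i, and replace dx_i by d F_i = (∂F_i/∂u) du + (∂F_i/∂v) dv.
  For the x component: f_1(F) = 5*v^2; d F_1 = (0) du + (2*v) dv
  For the y component: f_2(F) = 4*v^2; d F_2 = (2) du + (0) dv
  For the z component: f_3(F) = v^2 - 3; d F_3 = (0) du + (-4*v) dv
Combining and collecting du, dv coefficients:
  coeff of du: 8*v^2
  coeff of dv: 6*v*(v^2 + 2)
F^* omega = (8*v^2) du + (6*v*(v^2 + 2)) dv.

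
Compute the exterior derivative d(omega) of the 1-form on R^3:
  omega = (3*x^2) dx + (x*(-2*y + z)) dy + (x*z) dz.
d(omega) = (-2*y + z) dx ∧ dy + (z) dx ∧ dz + (-x) dy ∧ dz

For a 1-form omega = sum_i f_i dx_i, the exterior derivative is
  d(omega) = sum_{i < j} (∂f_j/∂x_i - ∂f_i/∂x_j) dx_i ∧ dx_j.
  coefficient of dx ∧ dy: ∂f_2/∂x - ∂f_1/∂y = ∂(x*(-2*y + z))/∂x - ∂(3*x^2)/∂y = -2*y + z
  coefficient of dx ∧ dz: ∂f_3/∂x - ∂f_1/∂z = ∂(x*z)/∂x - ∂(3*x^2)/∂z = z
  coefficient of dy ∧ dz: ∂f_3/∂y - ∂f_2/∂z = ∂(x*z)/∂y - ∂(x*(-2*y + z))/∂z = -x
Assembling: d(omega) = (-2*y + z) dx ∧ dy + (z) dx ∧ dz + (-x) dy ∧ dz.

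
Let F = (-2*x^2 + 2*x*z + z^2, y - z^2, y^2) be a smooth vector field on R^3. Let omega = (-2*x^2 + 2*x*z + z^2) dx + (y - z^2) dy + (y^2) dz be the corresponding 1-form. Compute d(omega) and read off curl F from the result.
d(omega) = (2*y + 2*z) dy ∧ dz + (2*x + 2*z) dz ∧ dx + (0) dx ∧ dy; curl F = (2*y + 2*z, 2*x + 2*z, 0)

d omega = sum_{i<j} (∂f_j/∂x_i - ∂f_i/∂x_j) dx_i ∧ dx_j. Under the identification (dy ∧ dz, dz ∧ dx, dx ∧ dy) ↔ (e_x, e_y, e_z), the coefficients are exactly the components of curl F. Compute:
  ∂R/∂y - ∂Q/∂z = (2*y) - (-2*z) = 2*y + 2*z
  ∂P/∂z - ∂R/∂x = (2*x + 2*z) - (0) = 2*x + 2*z
  ∂Q/∂x - ∂P/∂y = (0) - (0) = 0.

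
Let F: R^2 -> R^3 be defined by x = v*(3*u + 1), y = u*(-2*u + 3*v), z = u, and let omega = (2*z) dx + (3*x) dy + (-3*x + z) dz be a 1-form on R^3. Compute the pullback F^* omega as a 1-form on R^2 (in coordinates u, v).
F^* omega = (-36*u^2*v + 27*u*v^2 - 15*u*v + u + 9*v^2 - 3*v) du + (u*(27*u*v + 6*u + 9*v + 2)) dv

Using F^*(f dg) = (f ∘ F) d(g ∘ F), substitute each coordinate x_i by F_i(u, v) in f_i, and replace dx_i by d F_i = (∂F_i/∂u) du + (∂F_i/∂v) dv.
  For the x component: f_1(F) = 2*u; d F_1 = (3*v) du + (3*u + 1) dv
  For the y component: f_2(F) = 3*v*(3*u + 1); d F_2 = (-4*u + 3*v) du + (3*u) dv
  For the z component: f_3(F) = -9*u*v + u - 3*v; d F_3 = (1) du + (0) dv
Combining and collecting du, dv coefficients:
  coeff of du: -36*u^2*v + 27*u*v^2 - 15*u*v + u + 9*v^2 - 3*v
  coeff of dv: u*(27*u*v + 6*u + 9*v + 2)
F^* omega = (-36*u^2*v + 27*u*v^2 - 15*u*v + u + 9*v^2 - 3*v) du + (u*(27*u*v + 6*u + 9*v + 2)) dv.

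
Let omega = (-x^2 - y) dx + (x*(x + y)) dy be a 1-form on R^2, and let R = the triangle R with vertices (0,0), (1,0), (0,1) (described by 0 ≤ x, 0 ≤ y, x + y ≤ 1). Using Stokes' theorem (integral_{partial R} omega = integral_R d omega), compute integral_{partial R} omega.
integral_(partial R) omega = 1

Stokes: integral_partial_R omega = integral_R d omega with d omega = (∂Q/∂x - ∂P/∂y) dx ∧ dy.
  ∂Q/∂x = 2*x + y
  ∂P/∂y = -1
  integrand = ∂Q/∂x - ∂P/∂y = 2*x + y + 1.
Integrating over R: integral_0^1 integral_0^{1-x} (2*x + y + 1) dy dx = 1.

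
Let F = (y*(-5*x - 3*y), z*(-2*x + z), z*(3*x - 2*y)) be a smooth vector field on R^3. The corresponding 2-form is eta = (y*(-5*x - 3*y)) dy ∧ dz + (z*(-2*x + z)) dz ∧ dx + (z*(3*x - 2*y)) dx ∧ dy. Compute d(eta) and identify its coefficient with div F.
d(eta) = (3*x - 7*y) dx ∧ dy ∧ dz; div F = 3*x - 7*y

For a 2-form in R^3 of the form above, applying d gives a 3-form with coefficient ∂P/∂x + ∂Q/∂y + ∂R/∂z:
  ∂P/∂x = -5*y
  ∂Q/∂y = 0
  ∂R/∂z = 3*x - 2*y
Sum = 3*x - 7*y, which is exactly div F.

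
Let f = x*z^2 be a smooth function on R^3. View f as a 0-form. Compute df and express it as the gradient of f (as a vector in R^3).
df = (z^2) dx + (0) dy + (2*x*z) dz; grad f = (z^2, 0, 2*x*z)

For a 0-form f, d f = (∂f/∂x) dx + (∂f/∂y) dy + (∂f/∂z) dz. The components of the vector representation are exactly the entries of grad f in Cartesian coordinates:
  ∂f/∂x = z^2
  ∂f/∂y = 0
  ∂f/∂z = 2*x*z.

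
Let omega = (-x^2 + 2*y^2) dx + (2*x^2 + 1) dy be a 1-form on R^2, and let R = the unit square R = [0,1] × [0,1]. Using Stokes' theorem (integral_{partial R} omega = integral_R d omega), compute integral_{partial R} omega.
integral_(partial R) omega = 0

Stokes: integral_partial_R omega = integral_R d omega with d omega = (∂Q/∂x - ∂P/∂y) dx ∧ dy.
  ∂Q/∂x = 4*x
  ∂P/∂y = 4*y
  integrand = ∂Q/∂x - ∂P/∂y = 4*x - 4*y.
Integrating over R: integral_0^1 integral_0^1 (4*x - 4*y) dx dy = 0.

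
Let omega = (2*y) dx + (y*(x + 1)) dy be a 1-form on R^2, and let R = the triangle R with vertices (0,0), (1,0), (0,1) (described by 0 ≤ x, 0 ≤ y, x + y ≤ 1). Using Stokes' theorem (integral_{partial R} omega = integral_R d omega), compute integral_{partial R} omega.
integral_(partial R) omega = -5/6

Stokes: integral_partial_R omega = integral_R d omega with d omega = (∂Q/∂x - ∂P/∂y) dx ∧ dy.
  ∂Q/∂x = y
  ∂P/∂y = 2
  integrand = ∂Q/∂x - ∂P/∂y = y - 2.
Integrating over R: integral_0^1 integral_0^{1-x} (y - 2) dy dx = -5/6.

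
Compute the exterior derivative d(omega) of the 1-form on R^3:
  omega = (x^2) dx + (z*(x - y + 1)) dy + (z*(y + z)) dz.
d(omega) = (z) dx ∧ dy + (-x + y + z - 1) dy ∧ dz

For a 1-form omega = sum_i f_i dx_i, the exterior derivative is
  d(omega) = sum_{i < j} (∂f_j/∂x_i - ∂f_i/∂x_j) dx_i ∧ dx_j.
  coefficient of dx ∧ dy: ∂f_2/∂x - ∂f_1/∂y = ∂(z*(x - y + 1))/∂x - ∂(x^2)/∂y = z
  coefficient of dy ∧ dz: ∂f_3/∂y - ∂f_2/∂z = ∂(z*(y + z))/∂y - ∂(z*(x - y + 1))/∂z = -x + y + z - 1
Assembling: d(omega) = (z) dx ∧ dy + (-x + y + z - 1) dy ∧ dz.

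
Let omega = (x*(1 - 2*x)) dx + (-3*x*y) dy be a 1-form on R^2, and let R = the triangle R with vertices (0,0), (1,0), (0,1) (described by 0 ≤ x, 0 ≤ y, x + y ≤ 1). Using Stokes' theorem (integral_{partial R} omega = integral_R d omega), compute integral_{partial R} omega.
integral_(partial R) omega = -1/2

Stokes: integral_partial_R omega = integral_R d omega with d omega = (∂Q/∂x - ∂P/∂y) dx ∧ dy.
  ∂Q/∂x = -3*y
  ∂P/∂y = 0
  integrand = ∂Q/∂x - ∂P/∂y = -3*y.
Integrating over R: integral_0^1 integral_0^{1-x} (-3*y) dy dx = -1/2.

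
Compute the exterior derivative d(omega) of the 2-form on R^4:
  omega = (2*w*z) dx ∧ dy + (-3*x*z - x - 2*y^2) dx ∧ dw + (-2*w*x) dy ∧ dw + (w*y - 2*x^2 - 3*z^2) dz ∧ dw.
d(omega) = (2*w) dx ∧ dy ∧ dz + (-2*w + 4*y + 2*z) dx ∧ dy ∧ dw + (-x) dx ∧ dz ∧ dw + (w) dy ∧ dz ∧ dw

For a 2-form omega = sum_{i<j} g_{ij} dx_i ∧ dx_j, the exterior derivative is
  d(omega) = sum_{i<j} d(g_{ij}) ∧ dx_i ∧ dx_j = sum_{i<j, k} (∂g_{ij}/∂x_k) dx_k ∧ dx_i ∧ dx_j.
Expand each term, using dx_k ∧ dx_i ∧ dx_j = sgn(permutation) dx_{(a)} ∧ dx_{(b)} ∧ dx_{(c)} with (a < b < c) sorted:
  d(2*w*z) includes (∂/∂z)(2*w*z) dz = (2*w) dz, which multiplied by dx ∧ dy gives (2*w) dx ∧ dy ∧ dz
  d(2*w*z) includes (∂/∂w)(2*w*z) dw = (2*z) dw, which multiplied by dx ∧ dy gives (2*z) dx ∧ dy ∧ dw
  d(-3*x*z - x - 2*y^2) includes (∂/∂y)(-3*x*z - x - 2*y^2) dy = (-4*y) dy, which multiplied by dx ∧ dw gives (4*y) dx ∧ dy ∧ dw
  d(-3*x*z - x - 2*y^2) includes (∂/∂z)(-3*x*z - x - 2*y^2) dz = (-3*x) dz, which multiplied by dx ∧ dw gives (3*x) dx ∧ dz ∧ dw
  d(-2*w*x) includes (∂/∂x)(-2*w*x) dx = (-2*w) dx, which multiplied by dy ∧ dw gives (-2*w) dx ∧ dy ∧ dw
  d(w*y - 2*x^2 - 3*z^2) includes (∂/∂x)(w*y - 2*x^2 - 3*z^2) dx = (-4*x) dx, which multiplied by dz ∧ dw gives (-4*x) dx ∧ dz ∧ dw
  d(w*y - 2*x^2 - 3*z^2) includes (∂/∂y)(w*y - 2*x^2 - 3*z^2) dy = (w) dy, which multiplied by dz ∧ dw gives (w) dy ∧ dz ∧ dw
Collecting like 3-forms: d(omega) = (2*w) dx ∧ dy ∧ dz + (-2*w + 4*y + 2*z) dx ∧ dy ∧ dw + (-x) dx ∧ dz ∧ dw + (w) dy ∧ dz ∧ dw.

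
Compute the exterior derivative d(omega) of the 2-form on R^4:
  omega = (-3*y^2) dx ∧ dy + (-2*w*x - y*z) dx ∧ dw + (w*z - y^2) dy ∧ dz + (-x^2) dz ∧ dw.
d(omega) = (z) dx ∧ dy ∧ dw + (-2*x + y) dx ∧ dz ∧ dw + (z) dy ∧ dz ∧ dw

For a 2-form omega = sum_{i<j} g_{ij} dx_i ∧ dx_j, the exterior derivative is
  d(omega) = sum_{i<j} d(g_{ij}) ∧ dx_i ∧ dx_j = sum_{i<j, k} (∂g_{ij}/∂x_k) dx_k ∧ dx_i ∧ dx_j.
Expand each term, using dx_k ∧ dx_i ∧ dx_j = sgn(permutation) dx_{(a)} ∧ dx_{(b)} ∧ dx_{(c)} with (a < b < c) sorted:
  d(-2*w*x - y*z) includes (∂/∂y)(-2*w*x - y*z) dy = (-z) dy, which multiplied by dx ∧ dw gives (z) dx ∧ dy ∧ dw
  d(-2*w*x - y*z) includes (∂/∂z)(-2*w*x - y*z) dz = (-y) dz, which multiplied by dx ∧ dw gives (y) dx ∧ dz ∧ dw
  d(w*z - y^2) includes (∂/∂w)(w*z - y^2) dw = (z) dw, which multiplied by dy ∧ dz gives (z) dy ∧ dz ∧ dw
  d(-x^2) includes (∂/∂x)(-x^2) dx = (-2*x) dx, which multiplied by dz ∧ dw gives (-2*x) dx ∧ dz ∧ dw
Collecting like 3-forms: d(omega) = (z) dx ∧ dy ∧ dw + (-2*x + y) dx ∧ dz ∧ dw + (z) dy ∧ dz ∧ dw.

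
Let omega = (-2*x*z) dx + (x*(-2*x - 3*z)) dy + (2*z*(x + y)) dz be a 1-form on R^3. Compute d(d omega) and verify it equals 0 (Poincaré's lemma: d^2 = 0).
d(d omega) = 0

Step 1: d omega = sum_{i<j} (∂f_j/∂x_i - ∂f_i/∂x_j) dx_i ∧ dx_j:
  coeff of dx ∧ dy: -4*x - 3*z
  coeff of dx ∧ dz: 2*x + 2*z
  coeff of dy ∧ dz: 3*x + 2*z
Step 2: Apply d again to each 2-form coefficient. The only possible 3-form in R^3 is dx ∧ dy ∧ dz, with coefficient
  ∂(coeff of dy∧dz)/∂x - ∂(coeff of dx∧dz)/∂y + ∂(coeff of dx∧dy)/∂z
  = ∂/∂x (3*x + 2*z) - ∂/∂y (2*x + 2*z) + ∂/∂z (-4*x - 3*z).
Each of these terms simplifies to sums of mixed partials that cancel in pairs. The result is 0 (by equality of mixed partials for smooth functions — Schwarz / Clairaut).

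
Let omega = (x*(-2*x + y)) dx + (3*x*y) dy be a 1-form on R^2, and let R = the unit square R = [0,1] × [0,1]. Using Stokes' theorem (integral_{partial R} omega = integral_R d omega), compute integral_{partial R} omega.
integral_(partial R) omega = 1

Stokes: integral_partial_R omega = integral_R d omega with d omega = (∂Q/∂x - ∂P/∂y) dx ∧ dy.
  ∂Q/∂x = 3*y
  ∂P/∂y = x
  integrand = ∂Q/∂x - ∂P/∂y = -x + 3*y.
Integrating over R: integral_0^1 integral_0^1 (-x + 3*y) dx dy = 1.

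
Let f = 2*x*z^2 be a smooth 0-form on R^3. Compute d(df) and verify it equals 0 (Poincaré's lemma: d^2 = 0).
d(df) = 0

Step 1: df = sum_i (∂f/∂x_i) dx_i = (2*z^2) dx + (0) dy + (4*x*z) dz.
Step 2: Apply d again. Using the 1-form formula, the coefficient of dx ∧ dy in d(df) is ∂^2 f/∂x ∂y - ∂^2 f/∂y ∂x = (0) - (0) = 0 (equality of mixed partials for smooth f).
Similarly for dx ∧ dz and dy ∧ dz — all coefficients vanish. So d(df) = 0.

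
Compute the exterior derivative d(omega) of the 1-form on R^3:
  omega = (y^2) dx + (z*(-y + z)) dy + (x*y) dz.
d(omega) = (-2*y) dx ∧ dy + (y) dx ∧ dz + (x + y - 2*z) dy ∧ dz

For a 1-form omega = sum_i f_i dx_i, the exterior derivative is
  d(omega) = sum_{i < j} (∂f_j/∂x_i - ∂f_i/∂x_j) dx_i ∧ dx_j.
  coefficient of dx ∧ dy: ∂f_2/∂x - ∂f_1/∂y = ∂(z*(-y + z))/∂x - ∂(y^2)/∂y = -2*y
  coefficient of dx ∧ dz: ∂f_3/∂x - ∂f_1/∂z = ∂(x*y)/∂x - ∂(y^2)/∂z = y
  coefficient of dy ∧ dz: ∂f_3/∂y - ∂f_2/∂z = ∂(x*y)/∂y - ∂(z*(-y + z))/∂z = x + y - 2*z
Assembling: d(omega) = (-2*y) dx ∧ dy + (y) dx ∧ dz + (x + y - 2*z) dy ∧ dz.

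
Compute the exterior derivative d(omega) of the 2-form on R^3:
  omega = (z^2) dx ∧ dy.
d(omega) = (2*z) dx ∧ dy ∧ dz

For a 2-form omega = sum_{i<j} g_{ij} dx_i ∧ dx_j, the exterior derivative is
  d(omega) = sum_{i<j} d(g_{ij}) ∧ dx_i ∧ dx_j = sum_{i<j, k} (∂g_{ij}/∂x_k) dx_k ∧ dx_i ∧ dx_j.
Expand each term, using dx_k ∧ dx_i ∧ dx_j = sgn(permutation) dx_{(a)} ∧ dx_{(b)} ∧ dx_{(c)} with (a < b < c) sorted:
  d(z^2) includes (∂/∂z)(z^2) dz = (2*z) dz, which multiplied by dx ∧ dy gives (2*z) dx ∧ dy ∧ dz
Collecting like 3-forms: d(omega) = (2*z) dx ∧ dy ∧ dz.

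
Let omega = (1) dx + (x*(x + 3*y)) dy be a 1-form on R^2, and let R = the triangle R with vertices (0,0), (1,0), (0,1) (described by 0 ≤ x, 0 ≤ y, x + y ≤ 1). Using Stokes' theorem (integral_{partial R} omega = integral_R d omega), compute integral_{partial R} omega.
integral_(partial R) omega = 5/6

Stokes: integral_partial_R omega = integral_R d omega with d omega = (∂Q/∂x - ∂P/∂y) dx ∧ dy.
  ∂Q/∂x = 2*x + 3*y
  ∂P/∂y = 0
  integrand = ∂Q/∂x - ∂P/∂y = 2*x + 3*y.
Integrating over R: integral_0^1 integral_0^{1-x} (2*x + 3*y) dy dx = 5/6.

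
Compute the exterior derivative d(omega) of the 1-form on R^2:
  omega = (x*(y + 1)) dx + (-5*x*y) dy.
d(omega) = (-x - 5*y) dx ∧ dy

For a 1-form omega = sum_i f_i dx_i, the exterior derivative is
  d(omega) = sum_{i < j} (∂f_j/∂x_i - ∂f_i/∂x_j) dx_i ∧ dx_j.
  coefficient of dx ∧ dy: ∂f_2/∂x - ∂f_1/∂y = ∂(-5*x*y)/∂x - ∂(x*(y + 1))/∂y = -x - 5*y
Assembling: d(omega) = (-x - 5*y) dx ∧ dy.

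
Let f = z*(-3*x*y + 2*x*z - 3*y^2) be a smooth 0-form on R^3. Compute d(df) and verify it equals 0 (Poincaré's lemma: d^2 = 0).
d(df) = 0

Step 1: df = sum_i (∂f/∂x_i) dx_i = (z*(-3*y + 2*z)) dx + (3*z*(-x - 2*y)) dy + (-3*x*y + 4*x*z - 3*y^2) dz.
Step 2: Apply d again. Using the 1-form formula, the coefficient of dx ∧ dy in d(df) is ∂^2 f/∂x ∂y - ∂^2 f/∂y ∂x = (-3*z) - (-3*z) = 0 (equality of mixed partials for smooth f).
Similarly for dx ∧ dz and dy ∧ dz — all coefficients vanish. So d(df) = 0.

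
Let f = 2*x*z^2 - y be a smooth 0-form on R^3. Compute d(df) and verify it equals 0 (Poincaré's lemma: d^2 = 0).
d(df) = 0

Step 1: df = sum_i (∂f/∂x_i) dx_i = (2*z^2) dx + (-1) dy + (4*x*z) dz.
Step 2: Apply d again. Using the 1-form formula, the coefficient of dx ∧ dy in d(df) is ∂^2 f/∂x ∂y - ∂^2 f/∂y ∂x = (0) - (0) = 0 (equality of mixed partials for smooth f).
Similarly for dx ∧ dz and dy ∧ dz — all coefficients vanish. So d(df) = 0.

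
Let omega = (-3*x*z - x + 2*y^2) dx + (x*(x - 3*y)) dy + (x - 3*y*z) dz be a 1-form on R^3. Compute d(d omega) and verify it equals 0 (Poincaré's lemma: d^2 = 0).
d(d omega) = 0

Step 1: d omega = sum_{i<j} (∂f_j/∂x_i - ∂f_i/∂x_j) dx_i ∧ dx_j:
  coeff of dx ∧ dy: 2*x - 7*y
  coeff of dx ∧ dz: 3*x + 1
  coeff of dy ∧ dz: -3*z
Step 2: Apply d again to each 2-form coefficient. The only possible 3-form in R^3 is dx ∧ dy ∧ dz, with coefficient
  ∂(coeff of dy∧dz)/∂x - ∂(coeff of dx∧dz)/∂y + ∂(coeff of dx∧dy)/∂z
  = ∂/∂x (-3*z) - ∂/∂y (3*x + 1) + ∂/∂z (2*x - 7*y).
Each of these terms simplifies to sums of mixed partials that cancel in pairs. The result is 0 (by equality of mixed partials for smooth functions — Schwarz / Clairaut).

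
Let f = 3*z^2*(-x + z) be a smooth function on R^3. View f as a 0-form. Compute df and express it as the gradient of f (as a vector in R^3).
df = (-3*z^2) dx + (0) dy + (3*z*(-2*x + 3*z)) dz; grad f = (-3*z^2, 0, 3*z*(-2*x + 3*z))

For a 0-form f, d f = (∂f/∂x) dx + (∂f/∂y) dy + (∂f/∂z) dz. The components of the vector representation are exactly the entries of grad f in Cartesian coordinates:
  ∂f/∂x = -3*z^2
  ∂f/∂y = 0
  ∂f/∂z = 3*z*(-2*x + 3*z).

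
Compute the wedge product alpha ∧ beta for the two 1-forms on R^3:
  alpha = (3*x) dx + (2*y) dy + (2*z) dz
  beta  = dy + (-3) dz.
alpha ∧ beta = (3*x) dx ∧ dy + (-9*x) dx ∧ dz + (-6*y - 2*z) dy ∧ dz

Distribute the wedge, using dx_i ∧ dx_j = -dx_j ∧ dx_i and dx_i ∧ dx_i = 0. For each pair (i, j) with i < j, the coefficient of dx_i ∧ dx_j in alpha ∧ beta is (alpha_i * beta_j - alpha_j * beta_i). Collecting: alpha ∧ beta = (3*x) dx ∧ dy + (-9*x) dx ∧ dz + (-6*y - 2*z) dy ∧ dz.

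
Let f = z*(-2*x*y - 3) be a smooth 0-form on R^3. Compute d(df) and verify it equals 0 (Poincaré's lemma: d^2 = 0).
d(df) = 0

Step 1: df = sum_i (∂f/∂x_i) dx_i = (-2*y*z) dx + (-2*x*z) dy + (-2*x*y - 3) dz.
Step 2: Apply d again. Using the 1-form formula, the coefficient of dx ∧ dy in d(df) is ∂^2 f/∂x ∂y - ∂^2 f/∂y ∂x = (-2*z) - (-2*z) = 0 (equality of mixed partials for smooth f).
Similarly for dx ∧ dz and dy ∧ dz — all coefficients vanish. So d(df) = 0.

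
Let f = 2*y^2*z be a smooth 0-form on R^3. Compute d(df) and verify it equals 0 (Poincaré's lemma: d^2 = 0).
d(df) = 0

Step 1: df = sum_i (∂f/∂x_i) dx_i = (0) dx + (4*y*z) dy + (2*y^2) dz.
Step 2: Apply d again. Using the 1-form formula, the coefficient of dx ∧ dy in d(df) is ∂^2 f/∂x ∂y - ∂^2 f/∂y ∂x = (0) - (0) = 0 (equality of mixed partials for smooth f).
Similarly for dx ∧ dz and dy ∧ dz — all coefficients vanish. So d(df) = 0.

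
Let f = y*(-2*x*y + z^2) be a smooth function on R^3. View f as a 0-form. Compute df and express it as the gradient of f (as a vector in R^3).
df = (-2*y^2) dx + (-4*x*y + z^2) dy + (2*y*z) dz; grad f = (-2*y^2, -4*x*y + z^2, 2*y*z)

For a 0-form f, d f = (∂f/∂x) dx + (∂f/∂y) dy + (∂f/∂z) dz. The components of the vector representation are exactly the entries of grad f in Cartesian coordinates:
  ∂f/∂x = -2*y^2
  ∂f/∂y = -4*x*y + z^2
  ∂f/∂z = 2*y*z.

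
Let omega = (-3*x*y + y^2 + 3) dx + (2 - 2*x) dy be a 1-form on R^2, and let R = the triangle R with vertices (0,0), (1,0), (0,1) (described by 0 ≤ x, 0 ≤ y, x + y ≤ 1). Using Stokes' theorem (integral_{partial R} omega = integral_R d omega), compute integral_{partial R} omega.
integral_(partial R) omega = -5/6

Stokes: integral_partial_R omega = integral_R d omega with d omega = (∂Q/∂x - ∂P/∂y) dx ∧ dy.
  ∂Q/∂x = -2
  ∂P/∂y = -3*x + 2*y
  integrand = ∂Q/∂x - ∂P/∂y = 3*x - 2*y - 2.
Integrating over R: integral_0^1 integral_0^{1-x} (3*x - 2*y - 2) dy dx = -5/6.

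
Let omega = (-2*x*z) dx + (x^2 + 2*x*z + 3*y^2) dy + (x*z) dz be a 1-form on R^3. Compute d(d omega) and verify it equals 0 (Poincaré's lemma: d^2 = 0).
d(d omega) = 0

Step 1: d omega = sum_{i<j} (∂f_j/∂x_i - ∂f_i/∂x_j) dx_i ∧ dx_j:
  coeff of dx ∧ dy: 2*x + 2*z
  coeff of dx ∧ dz: 2*x + z
  coeff of dy ∧ dz: -2*x
Step 2: Apply d again to each 2-form coefficient. The only possible 3-form in R^3 is dx ∧ dy ∧ dz, with coefficient
  ∂(coeff of dy∧dz)/∂x - ∂(coeff of dx∧dz)/∂y + ∂(coeff of dx∧dy)/∂z
  = ∂/∂x (-2*x) - ∂/∂y (2*x + z) + ∂/∂z (2*x + 2*z).
Each of these terms simplifies to sums of mixed partials that cancel in pairs. The result is 0 (by equality of mixed partials for smooth functions — Schwarz / Clairaut).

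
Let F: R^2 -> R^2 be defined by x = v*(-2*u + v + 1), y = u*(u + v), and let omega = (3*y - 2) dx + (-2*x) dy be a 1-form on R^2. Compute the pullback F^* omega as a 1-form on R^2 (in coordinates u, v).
F^* omega = (2*v*(u^2 - 3*u*v - 2*u - v^2 - v + 2)) du + (-6*u^3 + 4*u^2*v + 3*u^2 + 4*u*v^2 + u*v + 4*u - 4*v - 2) dv

Using F^*(f dg) = (f ∘ F) d(g ∘ F), substitute each coordinate x_i by F_i(u, v) in f_i, and replace dx_i by d F_i = (∂F_i/∂u) du + (∂F_i/∂v) dv.
  For the x component: f_1(F) = 3*u^2 + 3*u*v - 2; d F_1 = (-2*v) du + (-2*u + 2*v + 1) dv
  For the y component: f_2(F) = 2*v*(2*u - v - 1); d F_2 = (2*u + v) du + (u) dv
Combining and collecting du, dv coefficients:
  coeff of du: 2*v*(u^2 - 3*u*v - 2*u - v^2 - v + 2)
  coeff of dv: -6*u^3 + 4*u^2*v + 3*u^2 + 4*u*v^2 + u*v + 4*u - 4*v - 2
F^* omega = (2*v*(u^2 - 3*u*v - 2*u - v^2 - v + 2)) du + (-6*u^3 + 4*u^2*v + 3*u^2 + 4*u*v^2 + u*v + 4*u - 4*v - 2) dv.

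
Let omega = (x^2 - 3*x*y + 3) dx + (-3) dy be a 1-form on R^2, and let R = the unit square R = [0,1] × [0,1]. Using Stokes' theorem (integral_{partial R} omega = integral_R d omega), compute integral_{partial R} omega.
integral_(partial R) omega = 3/2

Stokes: integral_partial_R omega = integral_R d omega with d omega = (∂Q/∂x - ∂P/∂y) dx ∧ dy.
  ∂Q/∂x = 0
  ∂P/∂y = -3*x
  integrand = ∂Q/∂x - ∂P/∂y = 3*x.
Integrating over R: integral_0^1 integral_0^1 (3*x) dx dy = 3/2.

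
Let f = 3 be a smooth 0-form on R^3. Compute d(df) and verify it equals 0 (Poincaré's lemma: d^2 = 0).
d(df) = 0

Step 1: df = sum_i (∂f/∂x_i) dx_i = (0) dx + (0) dy + (0) dz.
Step 2: Apply d again. Using the 1-form formula, the coefficient of dx ∧ dy in d(df) is ∂^2 f/∂x ∂y - ∂^2 f/∂y ∂x = (0) - (0) = 0 (equality of mixed partials for smooth f).
Similarly for dx ∧ dz and dy ∧ dz — all coefficients vanish. So d(df) = 0.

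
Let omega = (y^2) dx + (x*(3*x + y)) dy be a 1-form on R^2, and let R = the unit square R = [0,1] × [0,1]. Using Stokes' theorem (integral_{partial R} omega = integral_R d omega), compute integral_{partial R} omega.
integral_(partial R) omega = 5/2

Stokes: integral_partial_R omega = integral_R d omega with d omega = (∂Q/∂x - ∂P/∂y) dx ∧ dy.
  ∂Q/∂x = 6*x + y
  ∂P/∂y = 2*y
  integrand = ∂Q/∂x - ∂P/∂y = 6*x - y.
Integrating over R: integral_0^1 integral_0^1 (6*x - y) dx dy = 5/2.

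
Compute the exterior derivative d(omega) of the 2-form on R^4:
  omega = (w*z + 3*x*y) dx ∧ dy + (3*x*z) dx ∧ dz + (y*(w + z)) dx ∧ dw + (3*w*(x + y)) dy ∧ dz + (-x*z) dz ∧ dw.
d(omega) = (4*w) dx ∧ dy ∧ dz + (-w) dx ∧ dy ∧ dw + (-y - z) dx ∧ dz ∧ dw + (3*x + 3*y) dy ∧ dz ∧ dw

For a 2-form omega = sum_{i<j} g_{ij} dx_i ∧ dx_j, the exterior derivative is
  d(omega) = sum_{i<j} d(g_{ij}) ∧ dx_i ∧ dx_j = sum_{i<j, k} (∂g_{ij}/∂x_k) dx_k ∧ dx_i ∧ dx_j.
Expand each term, using dx_k ∧ dx_i ∧ dx_j = sgn(permutation) dx_{(a)} ∧ dx_{(b)} ∧ dx_{(c)} with (a < b < c) sorted:
  d(w*z + 3*x*y) includes (∂/∂z)(w*z + 3*x*y) dz = (w) dz, which multiplied by dx ∧ dy gives (w) dx ∧ dy ∧ dz
  d(w*z + 3*x*y) includes (∂/∂w)(w*z + 3*x*y) dw = (z) dw, which multiplied by dx ∧ dy gives (z) dx ∧ dy ∧ dw
  d(y*(w + z)) includes (∂/∂y)(y*(w + z)) dy = (w + z) dy, which multiplied by dx ∧ dw gives (-w - z) dx ∧ dy ∧ dw
  d(y*(w + z)) includes (∂/∂z)(y*(w + z)) dz = (y) dz, which multiplied by dx ∧ dw gives (-y) dx ∧ dz ∧ dw
  d(3*w*(x + y)) includes (∂/∂x)(3*w*(x + y)) dx = (3*w) dx, which multiplied by dy ∧ dz gives (3*w) dx ∧ dy ∧ dz
  d(3*w*(x + y)) includes (∂/∂w)(3*w*(x + y)) dw = (3*x + 3*y) dw, which multiplied by dy ∧ dz gives (3*x + 3*y) dy ∧ dz ∧ dw
  d(-x*z) includes (∂/∂x)(-x*z) dx = (-z) dx, which multiplied by dz ∧ dw gives (-z) dx ∧ dz ∧ dw
Collecting like 3-forms: d(omega) = (4*w) dx ∧ dy ∧ dz + (-w) dx ∧ dy ∧ dw + (-y - z) dx ∧ dz ∧ dw + (3*x + 3*y) dy ∧ dz ∧ dw.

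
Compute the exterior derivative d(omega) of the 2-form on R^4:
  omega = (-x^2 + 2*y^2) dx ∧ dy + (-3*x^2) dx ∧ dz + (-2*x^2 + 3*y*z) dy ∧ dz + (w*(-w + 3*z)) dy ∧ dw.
d(omega) = (-4*x) dx ∧ dy ∧ dz + (-3*w) dy ∧ dz ∧ dw

For a 2-form omega = sum_{i<j} g_{ij} dx_i ∧ dx_j, the exterior derivative is
  d(omega) = sum_{i<j} d(g_{ij}) ∧ dx_i ∧ dx_j = sum_{i<j, k} (∂g_{ij}/∂x_k) dx_k ∧ dx_i ∧ dx_j.
Expand each term, using dx_k ∧ dx_i ∧ dx_j = sgn(permutation) dx_{(a)} ∧ dx_{(b)} ∧ dx_{(c)} with (a < b < c) sorted:
  d(-2*x^2 + 3*y*z) includes (∂/∂x)(-2*x^2 + 3*y*z) dx = (-4*x) dx, which multiplied by dy ∧ dz gives (-4*x) dx ∧ dy ∧ dz
  d(w*(-w + 3*z)) includes (∂/∂z)(w*(-w + 3*z)) dz = (3*w) dz, which multiplied by dy ∧ dw gives (-3*w) dy ∧ dz ∧ dw
Collecting like 3-forms: d(omega) = (-4*x) dx ∧ dy ∧ dz + (-3*w) dy ∧ dz ∧ dw.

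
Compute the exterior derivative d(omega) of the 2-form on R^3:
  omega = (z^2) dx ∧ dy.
d(omega) = (2*z) dx ∧ dy ∧ dz

For a 2-form omega = sum_{i<j} g_{ij} dx_i ∧ dx_j, the exterior derivative is
  d(omega) = sum_{i<j} d(g_{ij}) ∧ dx_i ∧ dx_j = sum_{i<j, k} (∂g_{ij}/∂x_k) dx_k ∧ dx_i ∧ dx_j.
Expand each term, using dx_k ∧ dx_i ∧ dx_j = sgn(permutation) dx_{(a)} ∧ dx_{(b)} ∧ dx_{(c)} with (a < b < c) sorted:
  d(z^2) includes (∂/∂z)(z^2) dz = (2*z) dz, which multiplied by dx ∧ dy gives (2*z) dx ∧ dy ∧ dz
Collecting like 3-forms: d(omega) = (2*z) dx ∧ dy ∧ dz.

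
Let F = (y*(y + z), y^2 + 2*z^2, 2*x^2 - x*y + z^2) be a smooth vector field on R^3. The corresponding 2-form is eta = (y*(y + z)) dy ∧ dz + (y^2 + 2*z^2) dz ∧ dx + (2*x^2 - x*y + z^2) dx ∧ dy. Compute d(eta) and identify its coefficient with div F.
d(eta) = (2*y + 2*z) dx ∧ dy ∧ dz; div F = 2*y + 2*z

For a 2-form in R^3 of the form above, applying d gives a 3-form with coefficient ∂P/∂x + ∂Q/∂y + ∂R/∂z:
  ∂P/∂x = 0
  ∂Q/∂y = 2*y
  ∂R/∂z = 2*z
Sum = 2*y + 2*z, which is exactly div F.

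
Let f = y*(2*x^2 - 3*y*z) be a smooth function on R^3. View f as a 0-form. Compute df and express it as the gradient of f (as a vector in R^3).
df = (4*x*y) dx + (2*x^2 - 6*y*z) dy + (-3*y^2) dz; grad f = (4*x*y, 2*x^2 - 6*y*z, -3*y^2)

For a 0-form f, d f = (∂f/∂x) dx + (∂f/∂y) dy + (∂f/∂z) dz. The components of the vector representation are exactly the entries of grad f in Cartesian coordinates:
  ∂f/∂x = 4*x*y
  ∂f/∂y = 2*x^2 - 6*y*z
  ∂f/∂z = -3*y^2.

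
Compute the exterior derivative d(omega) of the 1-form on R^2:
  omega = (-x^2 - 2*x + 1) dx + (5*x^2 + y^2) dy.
d(omega) = (10*x) dx ∧ dy

For a 1-form omega = sum_i f_i dx_i, the exterior derivative is
  d(omega) = sum_{i < j} (∂f_j/∂x_i - ∂f_i/∂x_j) dx_i ∧ dx_j.
  coefficient of dx ∧ dy: ∂f_2/∂x - ∂f_1/∂y = ∂(5*x^2 + y^2)/∂x - ∂(-x^2 - 2*x + 1)/∂y = 10*x
Assembling: d(omega) = (10*x) dx ∧ dy.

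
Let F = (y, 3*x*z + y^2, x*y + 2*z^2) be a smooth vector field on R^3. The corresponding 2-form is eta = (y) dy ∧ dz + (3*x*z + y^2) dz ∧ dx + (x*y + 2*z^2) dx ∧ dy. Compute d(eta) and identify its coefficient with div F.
d(eta) = (2*y + 4*z) dx ∧ dy ∧ dz; div F = 2*y + 4*z

For a 2-form in R^3 of the form above, applying d gives a 3-form with coefficient ∂P/∂x + ∂Q/∂y + ∂R/∂z:
  ∂P/∂x = 0
  ∂Q/∂y = 2*y
  ∂R/∂z = 4*z
Sum = 2*y + 4*z, which is exactly div F.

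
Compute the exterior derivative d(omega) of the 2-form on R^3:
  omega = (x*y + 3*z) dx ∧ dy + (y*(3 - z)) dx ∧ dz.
d(omega) = (z) dx ∧ dy ∧ dz

For a 2-form omega = sum_{i<j} g_{ij} dx_i ∧ dx_j, the exterior derivative is
  d(omega) = sum_{i<j} d(g_{ij}) ∧ dx_i ∧ dx_j = sum_{i<j, k} (∂g_{ij}/∂x_k) dx_k ∧ dx_i ∧ dx_j.
Expand each term, using dx_k ∧ dx_i ∧ dx_j = sgn(permutation) dx_{(a)} ∧ dx_{(b)} ∧ dx_{(c)} with (a < b < c) sorted:
  d(x*y + 3*z) includes (∂/∂z)(x*y + 3*z) dz = (3) dz, which multiplied by dx ∧ dy gives (3) dx ∧ dy ∧ dz
  d(y*(3 - z)) includes (∂/∂y)(y*(3 - z)) dy = (3 - z) dy, which multiplied by dx ∧ dz gives (z - 3) dx ∧ dy ∧ dz
Collecting like 3-forms: d(omega) = (z) dx ∧ dy ∧ dz.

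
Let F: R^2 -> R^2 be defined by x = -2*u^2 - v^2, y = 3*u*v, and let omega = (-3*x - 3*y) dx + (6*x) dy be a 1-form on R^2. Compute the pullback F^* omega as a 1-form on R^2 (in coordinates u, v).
F^* omega = (-24*u^3 - 12*u*v^2 - 18*v^3) du + (-36*u^3 - 12*u^2*v - 6*v^3) dv

Using F^*(f dg) = (f ∘ F) d(g ∘ F), substitute each coordinate x_i by F_i(u, v) in f_i, and replace dx_i by d F_i = (∂F_i/∂u) du + (∂F_i/∂v) dv.
  For the x component: f_1(F) = 6*u^2 - 9*u*v + 3*v^2; d F_1 = (-4*u) du + (-2*v) dv
  For the y component: f_2(F) = -12*u^2 - 6*v^2; d F_2 = (3*v) du + (3*u) dv
Combining and collecting du, dv coefficients:
  coeff of du: -24*u^3 - 12*u*v^2 - 18*v^3
  coeff of dv: -36*u^3 - 12*u^2*v - 6*v^3
F^* omega = (-24*u^3 - 12*u*v^2 - 18*v^3) du + (-36*u^3 - 12*u^2*v - 6*v^3) dv.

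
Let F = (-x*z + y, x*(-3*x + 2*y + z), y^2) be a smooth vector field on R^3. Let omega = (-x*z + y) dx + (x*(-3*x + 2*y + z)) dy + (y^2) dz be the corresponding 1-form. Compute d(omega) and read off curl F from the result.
d(omega) = (-x + 2*y) dy ∧ dz + (-x) dz ∧ dx + (-6*x + 2*y + z - 1) dx ∧ dy; curl F = (-x + 2*y, -x, -6*x + 2*y + z - 1)

d omega = sum_{i<j} (∂f_j/∂x_i - ∂f_i/∂x_j) dx_i ∧ dx_j. Under the identification (dy ∧ dz, dz ∧ dx, dx ∧ dy) ↔ (e_x, e_y, e_z), the coefficients are exactly the components of curl F. Compute:
  ∂R/∂y - ∂Q/∂z = (2*y) - (x) = -x + 2*y
  ∂P/∂z - ∂R/∂x = (-x) - (0) = -x
  ∂Q/∂x - ∂P/∂y = (-6*x + 2*y + z) - (1) = -6*x + 2*y + z - 1.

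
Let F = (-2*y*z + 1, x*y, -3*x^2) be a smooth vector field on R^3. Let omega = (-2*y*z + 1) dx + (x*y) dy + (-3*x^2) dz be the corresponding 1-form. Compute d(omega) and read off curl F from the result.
d(omega) = (0) dy ∧ dz + (6*x - 2*y) dz ∧ dx + (y + 2*z) dx ∧ dy; curl F = (0, 6*x - 2*y, y + 2*z)

d omega = sum_{i<j} (∂f_j/∂x_i - ∂f_i/∂x_j) dx_i ∧ dx_j. Under the identification (dy ∧ dz, dz ∧ dx, dx ∧ dy) ↔ (e_x, e_y, e_z), the coefficients are exactly the components of curl F. Compute:
  ∂R/∂y - ∂Q/∂z = (0) - (0) = 0
  ∂P/∂z - ∂R/∂x = (-2*y) - (-6*x) = 6*x - 2*y
  ∂Q/∂x - ∂P/∂y = (y) - (-2*z) = y + 2*z.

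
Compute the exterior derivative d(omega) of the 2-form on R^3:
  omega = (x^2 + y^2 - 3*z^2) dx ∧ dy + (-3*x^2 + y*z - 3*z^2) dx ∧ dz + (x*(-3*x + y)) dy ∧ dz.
d(omega) = (-6*x + y - 7*z) dx ∧ dy ∧ dz

For a 2-form omega = sum_{i<j} g_{ij} dx_i ∧ dx_j, the exterior derivative is
  d(omega) = sum_{i<j} d(g_{ij}) ∧ dx_i ∧ dx_j = sum_{i<j, k} (∂g_{ij}/∂x_k) dx_k ∧ dx_i ∧ dx_j.
Expand each term, using dx_k ∧ dx_i ∧ dx_j = sgn(permutation) dx_{(a)} ∧ dx_{(b)} ∧ dx_{(c)} with (a < b < c) sorted:
  d(x^2 + y^2 - 3*z^2) includes (∂/∂z)(x^2 + y^2 - 3*z^2) dz = (-6*z) dz, which multiplied by dx ∧ dy gives (-6*z) dx ∧ dy ∧ dz
  d(-3*x^2 + y*z - 3*z^2) includes (∂/∂y)(-3*x^2 + y*z - 3*z^2) dy = (z) dy, which multiplied by dx ∧ dz gives (-z) dx ∧ dy ∧ dz
  d(x*(-3*x + y)) includes (∂/∂x)(x*(-3*x + y)) dx = (-6*x + y) dx, which multiplied by dy ∧ dz gives (-6*x + y) dx ∧ dy ∧ dz
Collecting like 3-forms: d(omega) = (-6*x + y - 7*z) dx ∧ dy ∧ dz.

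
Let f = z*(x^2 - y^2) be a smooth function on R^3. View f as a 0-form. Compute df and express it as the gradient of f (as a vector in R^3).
df = (2*x*z) dx + (-2*y*z) dy + (x^2 - y^2) dz; grad f = (2*x*z, -2*y*z, x^2 - y^2)

For a 0-form f, d f = (∂f/∂x) dx + (∂f/∂y) dy + (∂f/∂z) dz. The components of the vector representation are exactly the entries of grad f in Cartesian coordinates:
  ∂f/∂x = 2*x*z
  ∂f/∂y = -2*y*z
  ∂f/∂z = x^2 - y^2.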